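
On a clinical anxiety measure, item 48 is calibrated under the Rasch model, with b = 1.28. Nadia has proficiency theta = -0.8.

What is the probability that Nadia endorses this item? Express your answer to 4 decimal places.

P(theta) = 1 / (1 + exp(−(theta − b)))
Exponent: (-0.8 − 1.28) = -2.0800
1/(1 + e^{2.0800}) = 0.1111
P = 0.1111

0.1111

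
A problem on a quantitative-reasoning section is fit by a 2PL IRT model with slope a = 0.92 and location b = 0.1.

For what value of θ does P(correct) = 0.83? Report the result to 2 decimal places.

1.82

P(θ) = 1 / (1 + exp(−a(θ − b)))
logit = ln(0.8300/0.1700) = 1.5856
θ = b + logit/(a) = 0.1 + 1.5856/0.9200 = 1.8235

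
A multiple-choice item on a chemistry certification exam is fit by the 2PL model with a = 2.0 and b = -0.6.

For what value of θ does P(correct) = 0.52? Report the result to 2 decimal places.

P(θ) = 1 / (1 + exp(−a(θ − b)))
logit = ln(0.5200/0.4800) = 0.0800
θ = b + logit/(a) = -0.6 + 0.0800/2.0000 = -0.5600

-0.56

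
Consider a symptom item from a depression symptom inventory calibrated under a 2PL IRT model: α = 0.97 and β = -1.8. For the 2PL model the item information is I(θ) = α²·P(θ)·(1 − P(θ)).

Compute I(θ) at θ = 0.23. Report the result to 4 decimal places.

P = 1/(1+e^{-1.9691}) = 0.8775
P(1−P) = 0.8775 × 0.1225 = 0.1075
I = α² × P(1−P) = 0.97² × 0.1075 = 0.10113

0.1011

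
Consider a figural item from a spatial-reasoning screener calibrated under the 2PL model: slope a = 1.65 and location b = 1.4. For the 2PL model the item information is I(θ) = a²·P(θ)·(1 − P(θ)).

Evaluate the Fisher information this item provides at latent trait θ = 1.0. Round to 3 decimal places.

0.612

P = 1/(1+e^{0.6600}) = 0.3407
P(1−P) = 0.3407 × 0.6593 = 0.2246
I = a² × P(1−P) = 1.65² × 0.2246 = 0.61157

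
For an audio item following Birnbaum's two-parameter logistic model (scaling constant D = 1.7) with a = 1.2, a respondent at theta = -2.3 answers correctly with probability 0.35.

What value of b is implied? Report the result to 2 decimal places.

P(theta) = 1 / (1 + exp(−D·a(theta − b)))
logit(0.35) = ln(0.35/0.65) = -0.6190
b = theta − logit/(1.7·a) = -2.3 − (-0.6190)/2.0400 = -1.9965

-2.00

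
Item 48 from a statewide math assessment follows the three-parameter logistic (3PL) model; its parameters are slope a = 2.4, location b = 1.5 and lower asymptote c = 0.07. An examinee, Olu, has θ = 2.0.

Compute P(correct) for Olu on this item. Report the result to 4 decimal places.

P(θ) = c + (1 − c) · 1 / (1 + exp(−a(θ − b)))
Exponent: 2.4 × (2.0 − 1.5) = 1.2000
1/(1 + e^{-1.2000}) = 0.7685
P = 0.07 + 0.93 × 0.7685 = 0.7847

0.7847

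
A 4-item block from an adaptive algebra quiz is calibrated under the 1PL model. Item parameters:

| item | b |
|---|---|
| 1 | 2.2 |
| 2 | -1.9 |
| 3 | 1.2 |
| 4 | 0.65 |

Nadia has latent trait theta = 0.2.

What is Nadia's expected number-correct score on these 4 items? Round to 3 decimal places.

1.668

P(theta) = 1 / (1 + exp(−(theta − b)))
P_1 = 1/(1+e^{2.0000}) = 0.1192
P_2 = 1/(1+e^{-2.1000}) = 0.8909
P_3 = 1/(1+e^{1.0000}) = 0.2689
P_4 = 1/(1+e^{0.4500}) = 0.3894
E[score] = 0.1192 + 0.8909 + 0.2689 + 0.3894 = 1.6684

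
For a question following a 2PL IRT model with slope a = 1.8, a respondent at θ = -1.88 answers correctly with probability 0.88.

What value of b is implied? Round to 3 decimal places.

P(θ) = 1 / (1 + exp(−a(θ − b)))
logit(0.88) = ln(0.88/0.12) = 1.9924
b = θ − logit/(a) = -1.88 − 1.9924/1.8000 = -2.9869

-2.987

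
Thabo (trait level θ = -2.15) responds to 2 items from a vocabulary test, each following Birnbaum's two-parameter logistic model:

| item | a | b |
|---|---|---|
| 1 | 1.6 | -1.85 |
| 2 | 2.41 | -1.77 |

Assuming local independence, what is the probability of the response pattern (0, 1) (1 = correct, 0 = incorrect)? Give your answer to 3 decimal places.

0.177

P(θ) = 1 / (1 + exp(−a(θ − b)))
P_1 = 1/(1+e^{0.4800}) = 0.3823
P_2 = 1/(1+e^{0.9158}) = 0.2858
L = (1−P_1) × P_2 = 0.6177 × 0.2858 = 0.17656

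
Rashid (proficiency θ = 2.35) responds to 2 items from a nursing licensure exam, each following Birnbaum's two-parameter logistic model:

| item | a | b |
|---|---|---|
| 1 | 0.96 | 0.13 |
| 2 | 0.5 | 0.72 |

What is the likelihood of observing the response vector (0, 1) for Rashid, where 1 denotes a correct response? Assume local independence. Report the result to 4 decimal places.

P(θ) = 1 / (1 + exp(−a(θ − b)))
P_1 = 1/(1+e^{-2.1312}) = 0.8939
P_2 = 1/(1+e^{-0.8150}) = 0.6932
L = (1−P_1) × P_2 = 0.1061 × 0.6932 = 0.07355

0.0735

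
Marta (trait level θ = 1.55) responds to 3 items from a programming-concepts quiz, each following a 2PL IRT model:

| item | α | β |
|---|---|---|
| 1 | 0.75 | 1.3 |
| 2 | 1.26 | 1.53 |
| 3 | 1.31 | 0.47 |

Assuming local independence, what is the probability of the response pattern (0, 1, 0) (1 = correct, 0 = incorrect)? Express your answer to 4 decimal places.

P(θ) = 1 / (1 + exp(−α(θ − β)))
P_1 = 1/(1+e^{-0.1875}) = 0.5467
P_2 = 1/(1+e^{-0.0252}) = 0.5063
P_3 = 1/(1+e^{-1.4148}) = 0.8045
L = (1−P_1) × P_2 × (1−P_3) = 0.4533 × 0.5063 × 0.1955 = 0.04486

0.0449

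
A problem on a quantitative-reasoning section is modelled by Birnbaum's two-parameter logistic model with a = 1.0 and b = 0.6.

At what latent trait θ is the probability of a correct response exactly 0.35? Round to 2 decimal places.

-0.02

P(θ) = 1 / (1 + exp(−a(θ − b)))
logit = ln(0.3500/0.6500) = -0.6190
θ = b + logit/(a) = 0.6 + (-0.6190)/1.0000 = -0.0190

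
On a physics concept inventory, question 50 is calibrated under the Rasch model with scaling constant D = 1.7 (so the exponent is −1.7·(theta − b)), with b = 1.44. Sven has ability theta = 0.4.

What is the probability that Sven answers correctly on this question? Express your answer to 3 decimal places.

P(theta) = 1 / (1 + exp(−D·(theta − b)))
Exponent: 1.7 × (0.4 − 1.44) = -1.7680
1/(1 + e^{1.7680}) = 0.1458
P = 0.1458

0.146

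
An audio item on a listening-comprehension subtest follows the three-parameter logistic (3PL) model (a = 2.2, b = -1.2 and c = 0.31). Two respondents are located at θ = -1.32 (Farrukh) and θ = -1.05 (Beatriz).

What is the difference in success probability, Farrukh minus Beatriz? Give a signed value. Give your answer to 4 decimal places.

-0.1017

P(θ) = c + (1 − c) · 1 / (1 + exp(−a(θ − b)))
P(Farrukh) = 0.6097  [exponent -0.2640]
P(Beatriz) = 0.7114  [exponent 0.3300]
Difference = 0.6097 − 0.7114 = -0.1017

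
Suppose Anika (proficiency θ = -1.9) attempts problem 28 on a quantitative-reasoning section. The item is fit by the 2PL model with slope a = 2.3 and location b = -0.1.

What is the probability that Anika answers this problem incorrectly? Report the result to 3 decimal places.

P(θ) = 1 / (1 + exp(−a(θ − b)))
Exponent: 2.3 × (-1.9 − (-0.1)) = -4.1400
1/(1 + e^{4.1400}) = 0.0157
P(incorrect) = 1 − 0.0157 = 0.9843

0.984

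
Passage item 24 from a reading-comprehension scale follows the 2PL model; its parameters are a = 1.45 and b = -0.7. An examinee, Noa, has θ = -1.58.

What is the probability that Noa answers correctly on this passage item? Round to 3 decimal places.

P(θ) = 1 / (1 + exp(−a(θ − b)))
Exponent: 1.45 × (-1.58 − (-0.7)) = -1.2760
1/(1 + e^{1.2760}) = 0.2182

0.218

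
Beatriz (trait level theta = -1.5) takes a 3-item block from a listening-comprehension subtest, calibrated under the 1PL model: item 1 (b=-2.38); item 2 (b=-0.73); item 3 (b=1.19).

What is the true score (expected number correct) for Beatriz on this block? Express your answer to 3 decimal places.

1.087

P(theta) = 1 / (1 + exp(−(theta − b)))
P_1 = 1/(1+e^{-0.8800}) = 0.7068
P_2 = 1/(1+e^{0.7700}) = 0.3165
P_3 = 1/(1+e^{2.6900}) = 0.0636
E[score] = 0.7068 + 0.3165 + 0.0636 = 1.0869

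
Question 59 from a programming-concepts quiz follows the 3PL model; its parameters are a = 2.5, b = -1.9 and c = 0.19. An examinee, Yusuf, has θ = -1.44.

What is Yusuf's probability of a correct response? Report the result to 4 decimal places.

0.8052

P(θ) = c + (1 − c) · 1 / (1 + exp(−a(θ − b)))
Exponent: 2.5 × (-1.44 − (-1.9)) = 1.1500
1/(1 + e^{-1.1500}) = 0.7595
P = 0.19 + 0.81 × 0.7595 = 0.8052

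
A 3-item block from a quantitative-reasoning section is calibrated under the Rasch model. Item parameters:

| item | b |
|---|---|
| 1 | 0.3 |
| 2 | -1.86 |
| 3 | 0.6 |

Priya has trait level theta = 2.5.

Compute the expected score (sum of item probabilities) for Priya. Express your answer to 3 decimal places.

2.758

P(theta) = 1 / (1 + exp(−(theta − b)))
P_1 = 1/(1+e^{-2.2000}) = 0.9002
P_2 = 1/(1+e^{-4.3600}) = 0.9874
P_3 = 1/(1+e^{-1.9000}) = 0.8699
E[score] = 0.9002 + 0.9874 + 0.8699 = 2.7575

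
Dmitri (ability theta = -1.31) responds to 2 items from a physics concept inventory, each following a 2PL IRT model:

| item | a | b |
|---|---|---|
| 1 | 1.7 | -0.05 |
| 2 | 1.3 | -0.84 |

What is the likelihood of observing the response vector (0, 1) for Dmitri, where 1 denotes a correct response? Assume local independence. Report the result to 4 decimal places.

0.3149

P(theta) = 1 / (1 + exp(−a(theta − b)))
P_1 = 1/(1+e^{2.1420}) = 0.1051
P_2 = 1/(1+e^{0.6110}) = 0.3518
L = (1−P_1) × P_2 = 0.8949 × 0.3518 = 0.31486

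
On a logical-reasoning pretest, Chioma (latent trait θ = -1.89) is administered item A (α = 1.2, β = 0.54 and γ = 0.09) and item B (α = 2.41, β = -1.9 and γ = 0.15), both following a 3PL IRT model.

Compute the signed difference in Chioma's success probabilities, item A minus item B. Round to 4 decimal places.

-0.4434

P(θ) = γ + (1 − γ) · 1 / (1 + exp(−α(θ − β)))
P_A = 0.1367
P_B = 0.5801
P_A − P_B = -0.4434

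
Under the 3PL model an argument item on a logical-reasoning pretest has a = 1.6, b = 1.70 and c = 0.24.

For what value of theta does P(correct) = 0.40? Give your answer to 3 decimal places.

0.874

P(theta) = c + (1 − c) · 1 / (1 + exp(−a(theta − b)))
Remove guessing floor: (0.40 − 0.24)/(1 − 0.24) = 0.2105
logit = ln(0.2105/0.7895) = -1.3218
theta = b + logit/(a) = 1.70 + (-1.3218)/1.6000 = 0.8739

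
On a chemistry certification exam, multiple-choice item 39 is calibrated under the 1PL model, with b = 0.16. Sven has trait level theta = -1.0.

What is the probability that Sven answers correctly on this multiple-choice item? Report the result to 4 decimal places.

P(theta) = 1 / (1 + exp(−(theta − b)))
Exponent: (-1.0 − 0.16) = -1.1600
1/(1 + e^{1.1600}) = 0.2387
P = 0.2387

0.2387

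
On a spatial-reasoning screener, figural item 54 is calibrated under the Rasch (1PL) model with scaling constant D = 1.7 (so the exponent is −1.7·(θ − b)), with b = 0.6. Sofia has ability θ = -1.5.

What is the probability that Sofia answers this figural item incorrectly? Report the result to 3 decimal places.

0.973

P(θ) = 1 / (1 + exp(−D·(θ − b)))
Exponent: 1.7 × (-1.5 − 0.6) = -3.5700
1/(1 + e^{3.5700}) = 0.0274
P = 0.0274
P(incorrect) = 1 − 0.0274 = 0.9726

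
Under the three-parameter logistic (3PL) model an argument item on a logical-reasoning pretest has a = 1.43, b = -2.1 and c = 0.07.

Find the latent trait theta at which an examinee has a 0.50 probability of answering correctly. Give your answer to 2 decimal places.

P(theta) = c + (1 − c) · 1 / (1 + exp(−a(theta − b)))
Remove guessing floor: (0.50 − 0.07)/(1 − 0.07) = 0.4624
logit = ln(0.4624/0.5376) = -0.1508
theta = b + logit/(a) = -2.1 + (-0.1508)/1.4300 = -2.2055

-2.21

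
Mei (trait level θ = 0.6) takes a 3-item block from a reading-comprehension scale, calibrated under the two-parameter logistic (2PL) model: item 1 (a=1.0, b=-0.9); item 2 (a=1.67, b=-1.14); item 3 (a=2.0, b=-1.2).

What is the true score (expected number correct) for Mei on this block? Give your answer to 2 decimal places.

2.74

P(θ) = 1 / (1 + exp(−a(θ − b)))
P_1 = 1/(1+e^{-1.5000}) = 0.8176
P_2 = 1/(1+e^{-2.9058}) = 0.9481
P_3 = 1/(1+e^{-3.6000}) = 0.9734
E[score] = 0.8176 + 0.9481 + 0.9734 = 2.7391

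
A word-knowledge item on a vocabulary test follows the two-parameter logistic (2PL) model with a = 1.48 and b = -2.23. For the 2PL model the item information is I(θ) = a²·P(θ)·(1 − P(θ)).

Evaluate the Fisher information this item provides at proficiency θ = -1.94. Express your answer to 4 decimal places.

P = 1/(1+e^{-0.4292}) = 0.6057
P(1−P) = 0.6057 × 0.3943 = 0.2388
I = a² × P(1−P) = 1.48² × 0.2388 = 0.52314

0.5231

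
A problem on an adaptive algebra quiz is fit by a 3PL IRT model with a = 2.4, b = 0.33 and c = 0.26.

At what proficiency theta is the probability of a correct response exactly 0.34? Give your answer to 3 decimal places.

P(theta) = c + (1 − c) · 1 / (1 + exp(−a(theta − b)))
Remove guessing floor: (0.34 − 0.26)/(1 − 0.26) = 0.1081
logit = ln(0.1081/0.8919) = -2.1102
theta = b + logit/(a) = 0.33 + (-2.1102)/2.4000 = -0.5493

-0.549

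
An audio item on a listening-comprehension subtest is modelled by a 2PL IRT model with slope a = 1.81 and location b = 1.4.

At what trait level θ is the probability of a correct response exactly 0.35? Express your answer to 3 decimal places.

P(θ) = 1 / (1 + exp(−a(θ − b)))
logit = ln(0.3500/0.6500) = -0.6190
θ = b + logit/(a) = 1.4 + (-0.6190)/1.8100 = 1.0580

1.058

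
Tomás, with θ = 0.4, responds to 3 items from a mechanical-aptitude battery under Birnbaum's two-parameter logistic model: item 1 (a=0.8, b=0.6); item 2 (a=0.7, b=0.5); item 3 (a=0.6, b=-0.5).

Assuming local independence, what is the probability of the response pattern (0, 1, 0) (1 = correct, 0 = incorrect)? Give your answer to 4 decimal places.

0.0959

P(θ) = 1 / (1 + exp(−a(θ − b)))
P_1 = 1/(1+e^{0.1600}) = 0.4601
P_2 = 1/(1+e^{0.0700}) = 0.4825
P_3 = 1/(1+e^{-0.5400}) = 0.6318
L = (1−P_1) × P_2 × (1−P_3) = 0.5399 × 0.4825 × 0.3682 = 0.09592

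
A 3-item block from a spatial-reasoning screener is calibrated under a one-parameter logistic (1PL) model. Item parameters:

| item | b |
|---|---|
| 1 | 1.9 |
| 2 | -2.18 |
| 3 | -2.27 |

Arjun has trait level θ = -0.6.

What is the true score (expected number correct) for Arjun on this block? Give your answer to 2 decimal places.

P(θ) = 1 / (1 + exp(−(θ − b)))
P_1 = 1/(1+e^{2.5000}) = 0.0759
P_2 = 1/(1+e^{-1.5800}) = 0.8292
P_3 = 1/(1+e^{-1.6700}) = 0.8416
E[score] = 0.0759 + 0.8292 + 0.8416 = 1.7466

1.75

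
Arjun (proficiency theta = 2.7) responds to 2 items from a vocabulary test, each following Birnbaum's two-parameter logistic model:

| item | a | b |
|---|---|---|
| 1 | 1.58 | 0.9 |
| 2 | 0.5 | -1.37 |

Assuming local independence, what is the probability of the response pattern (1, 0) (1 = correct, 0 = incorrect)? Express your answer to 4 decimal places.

P(theta) = 1 / (1 + exp(−a(theta − b)))
P_1 = 1/(1+e^{-2.8440}) = 0.9450
P_2 = 1/(1+e^{-2.0350}) = 0.8844
L = P_1 × (1−P_2) = 0.9450 × 0.1156 = 0.10922

0.1092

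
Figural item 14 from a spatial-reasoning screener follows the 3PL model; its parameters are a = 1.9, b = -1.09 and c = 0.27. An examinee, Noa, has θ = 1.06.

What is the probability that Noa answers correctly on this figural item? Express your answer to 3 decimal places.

P(θ) = c + (1 − c) · 1 / (1 + exp(−a(θ − b)))
Exponent: 1.9 × (1.06 − (-1.09)) = 4.0850
1/(1 + e^{-4.0850}) = 0.9835
P = 0.27 + 0.73 × 0.9835 = 0.9879

0.988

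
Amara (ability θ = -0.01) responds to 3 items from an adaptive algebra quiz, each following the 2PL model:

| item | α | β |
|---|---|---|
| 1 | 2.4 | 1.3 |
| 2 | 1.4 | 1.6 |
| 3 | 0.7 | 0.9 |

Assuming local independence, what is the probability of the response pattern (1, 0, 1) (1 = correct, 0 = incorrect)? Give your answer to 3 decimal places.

0.013

P(θ) = 1 / (1 + exp(−α(θ − β)))
P_1 = 1/(1+e^{3.1440}) = 0.0413
P_2 = 1/(1+e^{2.2540}) = 0.0950
P_3 = 1/(1+e^{0.6370}) = 0.3459
L = P_1 × (1−P_2) × P_3 = 0.0413 × 0.9050 × 0.3459 = 0.01294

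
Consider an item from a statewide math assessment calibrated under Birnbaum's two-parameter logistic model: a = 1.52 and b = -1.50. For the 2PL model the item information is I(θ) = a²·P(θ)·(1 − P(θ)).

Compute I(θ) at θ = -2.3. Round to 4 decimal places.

0.4075

P = 1/(1+e^{1.2160}) = 0.2286
P(1−P) = 0.2286 × 0.7714 = 0.1764
I = a² × P(1−P) = 1.52² × 0.1764 = 0.40747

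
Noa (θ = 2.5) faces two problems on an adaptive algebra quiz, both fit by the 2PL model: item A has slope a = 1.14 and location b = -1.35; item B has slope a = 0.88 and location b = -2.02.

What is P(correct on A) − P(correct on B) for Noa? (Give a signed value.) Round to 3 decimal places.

0.006

P(θ) = 1 / (1 + exp(−a(θ − b)))
P_A = 0.9877
P_B = 0.9816
P_A − P_B = 0.0061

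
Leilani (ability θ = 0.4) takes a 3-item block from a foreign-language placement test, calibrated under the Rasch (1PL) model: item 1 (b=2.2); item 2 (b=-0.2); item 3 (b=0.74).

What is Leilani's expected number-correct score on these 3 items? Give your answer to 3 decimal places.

1.203

P(θ) = 1 / (1 + exp(−(θ − b)))
P_1 = 1/(1+e^{1.8000}) = 0.1419
P_2 = 1/(1+e^{-0.6000}) = 0.6457
P_3 = 1/(1+e^{0.3400}) = 0.4158
E[score] = 0.1419 + 0.6457 + 0.4158 = 1.2033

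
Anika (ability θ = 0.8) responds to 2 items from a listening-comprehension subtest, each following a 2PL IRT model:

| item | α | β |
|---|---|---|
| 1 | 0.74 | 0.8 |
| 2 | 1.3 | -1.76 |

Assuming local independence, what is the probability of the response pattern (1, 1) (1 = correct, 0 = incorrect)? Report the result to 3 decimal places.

P(θ) = 1 / (1 + exp(−α(θ − β)))
P_1 = 1/(1+e^{0.0000}) = 0.5000
P_2 = 1/(1+e^{-3.3280}) = 0.9654
L = P_1 × P_2 = 0.5000 × 0.9654 = 0.48269

0.483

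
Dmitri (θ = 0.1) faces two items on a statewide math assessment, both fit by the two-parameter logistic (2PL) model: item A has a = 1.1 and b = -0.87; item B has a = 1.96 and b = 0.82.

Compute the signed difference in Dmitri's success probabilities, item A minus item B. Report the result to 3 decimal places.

P(θ) = 1 / (1 + exp(−a(θ − b)))
P_A = 0.7440
P_B = 0.1960
P_A − P_B = 0.5480

0.548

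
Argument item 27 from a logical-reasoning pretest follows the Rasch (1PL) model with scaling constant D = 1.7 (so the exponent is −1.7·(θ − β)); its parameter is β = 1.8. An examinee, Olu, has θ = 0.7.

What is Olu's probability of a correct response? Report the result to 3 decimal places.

0.134

P(θ) = 1 / (1 + exp(−D·(θ − β)))
Exponent: 1.7 × (0.7 − 1.8) = -1.8700
1/(1 + e^{1.8700}) = 0.1335
P = 0.1335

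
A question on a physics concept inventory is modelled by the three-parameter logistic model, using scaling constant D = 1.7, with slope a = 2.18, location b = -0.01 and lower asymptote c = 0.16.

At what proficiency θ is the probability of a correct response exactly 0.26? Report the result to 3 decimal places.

P(θ) = c + (1 − c) · 1 / (1 + exp(−D·a(θ − b)))
Remove guessing floor: (0.26 − 0.16)/(1 − 0.16) = 0.1190
logit = ln(0.1190/0.8810) = -2.0015
θ = b + logit/(1.7·a) = -0.01 + (-2.0015)/3.7060 = -0.5501

-0.550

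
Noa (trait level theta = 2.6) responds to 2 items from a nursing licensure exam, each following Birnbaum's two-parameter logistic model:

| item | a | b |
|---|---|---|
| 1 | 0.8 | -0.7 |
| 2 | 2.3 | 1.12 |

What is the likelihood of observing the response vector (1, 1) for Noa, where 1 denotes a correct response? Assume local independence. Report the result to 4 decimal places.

0.9034

P(theta) = 1 / (1 + exp(−a(theta − b)))
P_1 = 1/(1+e^{-2.6400}) = 0.9334
P_2 = 1/(1+e^{-3.4040}) = 0.9678
L = P_1 × P_2 = 0.9334 × 0.9678 = 0.90336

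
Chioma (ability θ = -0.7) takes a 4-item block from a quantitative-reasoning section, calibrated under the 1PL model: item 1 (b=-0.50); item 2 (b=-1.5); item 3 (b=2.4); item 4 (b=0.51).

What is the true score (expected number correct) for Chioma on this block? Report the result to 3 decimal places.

1.413

P(θ) = 1 / (1 + exp(−(θ − b)))
P_1 = 1/(1+e^{0.2000}) = 0.4502
P_2 = 1/(1+e^{-0.8000}) = 0.6900
P_3 = 1/(1+e^{3.1000}) = 0.0431
P_4 = 1/(1+e^{1.2100}) = 0.2297
E[score] = 0.4502 + 0.6900 + 0.0431 + 0.2297 = 1.4129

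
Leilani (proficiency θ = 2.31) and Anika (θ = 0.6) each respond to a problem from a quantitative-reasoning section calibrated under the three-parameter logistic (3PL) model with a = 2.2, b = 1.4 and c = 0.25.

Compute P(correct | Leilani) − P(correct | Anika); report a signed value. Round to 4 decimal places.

P(θ) = c + (1 − c) · 1 / (1 + exp(−a(θ − b)))
P(Leilani) = 0.9108  [exponent 2.0020]
P(Anika) = 0.3601  [exponent -1.7600]
Difference = 0.9108 − 0.3601 = 0.5507

0.5507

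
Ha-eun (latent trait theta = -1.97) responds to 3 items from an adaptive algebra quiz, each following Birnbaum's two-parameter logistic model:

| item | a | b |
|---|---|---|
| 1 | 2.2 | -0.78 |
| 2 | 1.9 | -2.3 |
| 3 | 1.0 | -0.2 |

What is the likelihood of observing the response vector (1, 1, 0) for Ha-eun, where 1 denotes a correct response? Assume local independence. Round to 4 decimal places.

P(theta) = 1 / (1 + exp(−a(theta − b)))
P_1 = 1/(1+e^{2.6180}) = 0.0680
P_2 = 1/(1+e^{-0.6270}) = 0.6518
P_3 = 1/(1+e^{1.7700}) = 0.1455
L = P_1 × P_2 × (1−P_3) = 0.0680 × 0.6518 × 0.8545 = 0.03787

0.0379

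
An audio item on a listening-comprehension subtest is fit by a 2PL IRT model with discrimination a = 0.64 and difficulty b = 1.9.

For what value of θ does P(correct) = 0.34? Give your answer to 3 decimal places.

P(θ) = 1 / (1 + exp(−a(θ − b)))
logit = ln(0.3400/0.6600) = -0.6633
θ = b + logit/(a) = 1.9 + (-0.6633)/0.6400 = 0.8636

0.864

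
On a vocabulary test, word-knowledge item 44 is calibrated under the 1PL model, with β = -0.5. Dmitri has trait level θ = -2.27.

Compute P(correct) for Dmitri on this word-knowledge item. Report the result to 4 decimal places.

0.1455

P(θ) = 1 / (1 + exp(−(θ − β)))
Exponent: (-2.27 − (-0.5)) = -1.7700
1/(1 + e^{1.7700}) = 0.1455
P = 0.1455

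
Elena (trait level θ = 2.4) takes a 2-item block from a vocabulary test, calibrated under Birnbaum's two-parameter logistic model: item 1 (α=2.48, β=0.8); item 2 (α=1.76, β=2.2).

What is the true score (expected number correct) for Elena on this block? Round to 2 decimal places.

1.57

P(θ) = 1 / (1 + exp(−α(θ − β)))
P_1 = 1/(1+e^{-3.9680}) = 0.9814
P_2 = 1/(1+e^{-0.3520}) = 0.5871
E[score] = 0.9814 + 0.5871 = 1.5685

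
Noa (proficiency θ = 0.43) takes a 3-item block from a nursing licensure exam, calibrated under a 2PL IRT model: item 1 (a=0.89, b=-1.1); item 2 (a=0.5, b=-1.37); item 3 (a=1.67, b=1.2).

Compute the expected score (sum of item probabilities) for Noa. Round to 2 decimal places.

P(θ) = 1 / (1 + exp(−a(θ − b)))
P_1 = 1/(1+e^{-1.3617}) = 0.7960
P_2 = 1/(1+e^{-0.9000}) = 0.7109
P_3 = 1/(1+e^{1.2859}) = 0.2165
E[score] = 0.7960 + 0.7109 + 0.2165 = 1.7235

1.72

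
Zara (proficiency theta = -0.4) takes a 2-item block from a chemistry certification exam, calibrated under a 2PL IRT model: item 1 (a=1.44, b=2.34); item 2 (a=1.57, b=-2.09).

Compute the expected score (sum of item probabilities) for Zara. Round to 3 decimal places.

P(theta) = 1 / (1 + exp(−a(theta − b)))
P_1 = 1/(1+e^{3.9456}) = 0.0190
P_2 = 1/(1+e^{-2.6533}) = 0.9342
E[score] = 0.0190 + 0.9342 = 0.9532

0.953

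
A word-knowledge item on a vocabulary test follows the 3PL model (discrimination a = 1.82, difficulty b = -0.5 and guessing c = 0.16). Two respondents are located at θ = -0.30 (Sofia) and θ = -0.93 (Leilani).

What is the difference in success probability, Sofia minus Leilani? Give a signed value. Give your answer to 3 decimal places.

0.232

P(θ) = c + (1 − c) · 1 / (1 + exp(−a(θ − b)))
P(Sofia) = 0.6556  [exponent 0.3640]
P(Leilani) = 0.4236  [exponent -0.7826]
Difference = 0.6556 − 0.4236 = 0.2320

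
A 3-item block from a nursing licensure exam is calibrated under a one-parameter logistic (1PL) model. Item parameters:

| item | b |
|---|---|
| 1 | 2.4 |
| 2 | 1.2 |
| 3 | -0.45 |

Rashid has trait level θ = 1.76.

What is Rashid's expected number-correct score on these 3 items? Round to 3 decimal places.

1.883

P(θ) = 1 / (1 + exp(−(θ − b)))
P_1 = 1/(1+e^{0.6400}) = 0.3452
P_2 = 1/(1+e^{-0.5600}) = 0.6365
P_3 = 1/(1+e^{-2.2100}) = 0.9011
E[score] = 0.3452 + 0.6365 + 0.9011 = 1.8828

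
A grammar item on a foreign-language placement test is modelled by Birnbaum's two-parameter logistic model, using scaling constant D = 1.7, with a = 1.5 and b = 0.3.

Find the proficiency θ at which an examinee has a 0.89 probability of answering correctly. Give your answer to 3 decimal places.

P(θ) = 1 / (1 + exp(−D·a(θ − b)))
logit = ln(0.8900/0.1100) = 2.0907
θ = b + logit/(1.7·a) = 0.3 + 2.0907/2.5500 = 1.1199

1.120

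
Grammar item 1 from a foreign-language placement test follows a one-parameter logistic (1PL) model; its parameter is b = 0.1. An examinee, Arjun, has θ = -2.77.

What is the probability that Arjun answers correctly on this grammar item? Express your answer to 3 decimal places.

0.054

P(θ) = 1 / (1 + exp(−(θ − b)))
Exponent: (-2.77 − 0.1) = -2.8700
1/(1 + e^{2.8700}) = 0.0537
P = 0.0537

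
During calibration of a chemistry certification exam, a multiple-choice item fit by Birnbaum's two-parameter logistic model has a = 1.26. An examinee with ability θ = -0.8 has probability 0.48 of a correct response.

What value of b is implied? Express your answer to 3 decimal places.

-0.736

P(θ) = 1 / (1 + exp(−a(θ − b)))
logit(0.48) = ln(0.48/0.52) = -0.0800
b = θ − logit/(a) = -0.8 − (-0.0800)/1.2600 = -0.7365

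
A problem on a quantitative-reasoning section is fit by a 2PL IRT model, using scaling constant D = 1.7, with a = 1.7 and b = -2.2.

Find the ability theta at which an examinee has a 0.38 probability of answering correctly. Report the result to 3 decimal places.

-2.369

P(theta) = 1 / (1 + exp(−D·a(theta − b)))
logit = ln(0.3800/0.6200) = -0.4895
theta = b + logit/(1.7·a) = -2.2 + (-0.4895)/2.8900 = -2.3694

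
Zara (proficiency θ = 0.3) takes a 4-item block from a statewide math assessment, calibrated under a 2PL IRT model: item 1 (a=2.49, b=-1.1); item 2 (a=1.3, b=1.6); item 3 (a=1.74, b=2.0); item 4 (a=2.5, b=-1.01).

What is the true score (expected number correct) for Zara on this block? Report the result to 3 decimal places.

2.139

P(θ) = 1 / (1 + exp(−a(θ − b)))
P_1 = 1/(1+e^{-3.4860}) = 0.9703
P_2 = 1/(1+e^{1.6900}) = 0.1558
P_3 = 1/(1+e^{2.9580}) = 0.0494
P_4 = 1/(1+e^{-3.2750}) = 0.9636
E[score] = 0.9703 + 0.1558 + 0.0494 + 0.9636 = 2.1390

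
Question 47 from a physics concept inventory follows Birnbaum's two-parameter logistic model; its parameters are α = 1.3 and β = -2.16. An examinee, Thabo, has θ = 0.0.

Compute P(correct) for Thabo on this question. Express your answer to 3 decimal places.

0.943

P(θ) = 1 / (1 + exp(−α(θ − β)))
Exponent: 1.3 × (0.0 − (-2.16)) = 2.8080
1/(1 + e^{-2.8080}) = 0.9431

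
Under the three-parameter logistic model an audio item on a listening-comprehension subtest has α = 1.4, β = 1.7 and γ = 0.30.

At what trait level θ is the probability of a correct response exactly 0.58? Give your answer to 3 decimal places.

P(θ) = γ + (1 − γ) · 1 / (1 + exp(−α(θ − β)))
Remove guessing floor: (0.58 − 0.30)/(1 − 0.30) = 0.4000
logit = ln(0.4000/0.6000) = -0.4055
θ = β + logit/(α) = 1.7 + (-0.4055)/1.4000 = 1.4104

1.410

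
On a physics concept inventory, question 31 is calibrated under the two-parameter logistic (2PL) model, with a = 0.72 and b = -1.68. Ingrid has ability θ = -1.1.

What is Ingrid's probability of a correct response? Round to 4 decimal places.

P(θ) = 1 / (1 + exp(−a(θ − b)))
Exponent: 0.72 × (-1.1 − (-1.68)) = 0.4176
1/(1 + e^{-0.4176}) = 0.6029

0.6029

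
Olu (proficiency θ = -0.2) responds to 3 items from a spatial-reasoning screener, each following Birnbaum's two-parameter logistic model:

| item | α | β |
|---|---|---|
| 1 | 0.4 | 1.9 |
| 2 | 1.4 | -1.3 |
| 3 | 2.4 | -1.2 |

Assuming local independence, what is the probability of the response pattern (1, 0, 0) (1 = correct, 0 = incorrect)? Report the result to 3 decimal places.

P(θ) = 1 / (1 + exp(−α(θ − β)))
P_1 = 1/(1+e^{0.8400}) = 0.3015
P_2 = 1/(1+e^{-1.5400}) = 0.8235
P_3 = 1/(1+e^{-2.4000}) = 0.9168
L = P_1 × (1−P_2) × (1−P_3) = 0.3015 × 0.1765 × 0.0832 = 0.00443

0.004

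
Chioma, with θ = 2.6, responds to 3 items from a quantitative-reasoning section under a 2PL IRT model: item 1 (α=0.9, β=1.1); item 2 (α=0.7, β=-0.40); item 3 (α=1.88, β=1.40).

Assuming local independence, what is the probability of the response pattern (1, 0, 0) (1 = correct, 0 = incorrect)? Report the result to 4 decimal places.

0.0082

P(θ) = 1 / (1 + exp(−α(θ − β)))
P_1 = 1/(1+e^{-1.3500}) = 0.7941
P_2 = 1/(1+e^{-2.1000}) = 0.8909
P_3 = 1/(1+e^{-2.2560}) = 0.9052
L = P_1 × (1−P_2) × (1−P_3) = 0.7941 × 0.1091 × 0.0948 = 0.00822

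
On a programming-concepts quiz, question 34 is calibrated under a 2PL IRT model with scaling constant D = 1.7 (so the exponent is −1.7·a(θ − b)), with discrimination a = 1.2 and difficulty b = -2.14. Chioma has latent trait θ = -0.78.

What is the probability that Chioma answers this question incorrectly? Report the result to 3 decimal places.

0.059

P(θ) = 1 / (1 + exp(−D·a(θ − b)))
Exponent: 1.7 × 1.2 × (-0.78 − (-2.14)) = 2.7744
1/(1 + e^{-2.7744}) = 0.9413
P = 0.9413
P(incorrect) = 1 − 0.9413 = 0.0587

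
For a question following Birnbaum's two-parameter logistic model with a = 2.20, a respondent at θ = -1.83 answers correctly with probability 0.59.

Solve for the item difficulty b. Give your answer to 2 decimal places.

-2.00

P(θ) = 1 / (1 + exp(−a(θ − b)))
logit(0.59) = ln(0.59/0.41) = 0.3640
b = θ − logit/(a) = -1.83 − 0.3640/2.2000 = -1.9954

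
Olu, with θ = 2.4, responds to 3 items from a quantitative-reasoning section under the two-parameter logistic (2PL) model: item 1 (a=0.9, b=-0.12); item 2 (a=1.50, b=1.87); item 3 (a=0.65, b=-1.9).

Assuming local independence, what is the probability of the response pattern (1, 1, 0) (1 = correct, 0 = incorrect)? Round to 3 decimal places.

0.036

P(θ) = 1 / (1 + exp(−a(θ − b)))
P_1 = 1/(1+e^{-2.2680}) = 0.9062
P_2 = 1/(1+e^{-0.7950}) = 0.6889
P_3 = 1/(1+e^{-2.7950}) = 0.9424
L = P_1 × P_2 × (1−P_3) = 0.9062 × 0.6889 × 0.0576 = 0.03596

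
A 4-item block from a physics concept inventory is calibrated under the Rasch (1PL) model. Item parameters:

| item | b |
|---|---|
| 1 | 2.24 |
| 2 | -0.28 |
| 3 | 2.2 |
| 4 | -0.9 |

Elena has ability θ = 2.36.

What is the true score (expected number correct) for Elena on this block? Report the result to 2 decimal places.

P(θ) = 1 / (1 + exp(−(θ − b)))
P_1 = 1/(1+e^{-0.1200}) = 0.5300
P_2 = 1/(1+e^{-2.6400}) = 0.9334
P_3 = 1/(1+e^{-0.1600}) = 0.5399
P_4 = 1/(1+e^{-3.2600}) = 0.9630
E[score] = 0.5300 + 0.9334 + 0.5399 + 0.9630 = 2.9663

2.97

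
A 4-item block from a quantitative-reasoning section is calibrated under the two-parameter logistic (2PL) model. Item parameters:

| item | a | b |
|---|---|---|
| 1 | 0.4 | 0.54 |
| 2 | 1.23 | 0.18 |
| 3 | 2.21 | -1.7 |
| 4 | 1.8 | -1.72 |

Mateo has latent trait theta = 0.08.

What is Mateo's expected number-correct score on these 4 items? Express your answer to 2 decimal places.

P(theta) = 1 / (1 + exp(−a(theta − b)))
P_1 = 1/(1+e^{0.1840}) = 0.4541
P_2 = 1/(1+e^{0.1230}) = 0.4693
P_3 = 1/(1+e^{-3.9338}) = 0.9808
P_4 = 1/(1+e^{-3.2400}) = 0.9623
E[score] = 0.4541 + 0.4693 + 0.9808 + 0.9623 = 2.8665

2.87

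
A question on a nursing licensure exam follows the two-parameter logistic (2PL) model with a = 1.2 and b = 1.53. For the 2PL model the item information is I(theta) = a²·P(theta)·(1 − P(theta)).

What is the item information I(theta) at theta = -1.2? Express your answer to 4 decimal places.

P = 1/(1+e^{3.2760}) = 0.0364
P(1−P) = 0.0364 × 0.9636 = 0.0351
I = a² × P(1−P) = 1.2² × 0.0351 = 0.05051

0.0505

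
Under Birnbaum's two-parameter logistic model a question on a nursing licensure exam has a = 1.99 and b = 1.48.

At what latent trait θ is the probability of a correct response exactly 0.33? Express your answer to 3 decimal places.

1.124

P(θ) = 1 / (1 + exp(−a(θ − b)))
logit = ln(0.3300/0.6700) = -0.7082
θ = b + logit/(a) = 1.48 + (-0.7082)/1.9900 = 1.1241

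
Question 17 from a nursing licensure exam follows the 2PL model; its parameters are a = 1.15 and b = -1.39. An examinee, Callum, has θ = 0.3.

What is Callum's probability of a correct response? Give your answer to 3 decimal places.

P(θ) = 1 / (1 + exp(−a(θ − b)))
Exponent: 1.15 × (0.3 − (-1.39)) = 1.9435
1/(1 + e^{-1.9435}) = 0.8747

0.875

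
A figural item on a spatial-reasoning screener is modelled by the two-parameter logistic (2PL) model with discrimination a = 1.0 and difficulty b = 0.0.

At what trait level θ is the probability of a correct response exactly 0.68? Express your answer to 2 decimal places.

P(θ) = 1 / (1 + exp(−a(θ − b)))
logit = ln(0.6800/0.3200) = 0.7538
θ = b + logit/(a) = 0.0 + 0.7538/1.0000 = 0.7538

0.75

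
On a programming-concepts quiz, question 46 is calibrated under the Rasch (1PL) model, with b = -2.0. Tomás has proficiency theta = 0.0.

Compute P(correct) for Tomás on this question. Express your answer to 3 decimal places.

0.881

P(theta) = 1 / (1 + exp(−(theta − b)))
Exponent: (0.0 − (-2.0)) = 2.0000
1/(1 + e^{-2.0000}) = 0.8808
P = 0.8808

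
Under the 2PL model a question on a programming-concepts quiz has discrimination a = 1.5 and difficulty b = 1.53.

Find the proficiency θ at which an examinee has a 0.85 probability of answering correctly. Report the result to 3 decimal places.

2.686

P(θ) = 1 / (1 + exp(−a(θ − b)))
logit = ln(0.8500/0.1500) = 1.7346
θ = b + logit/(a) = 1.53 + 1.7346/1.5000 = 2.6864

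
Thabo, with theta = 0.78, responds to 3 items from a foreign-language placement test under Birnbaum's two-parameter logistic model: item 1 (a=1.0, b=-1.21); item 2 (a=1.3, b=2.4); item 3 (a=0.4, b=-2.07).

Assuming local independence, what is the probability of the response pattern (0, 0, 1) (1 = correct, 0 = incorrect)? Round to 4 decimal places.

0.0812

P(theta) = 1 / (1 + exp(−a(theta − b)))
P_1 = 1/(1+e^{-1.9900}) = 0.8797
P_2 = 1/(1+e^{2.1060}) = 0.1085
P_3 = 1/(1+e^{-1.1400}) = 0.7577
L = (1−P_1) × (1−P_2) × P_3 = 0.1203 × 0.8915 × 0.7577 = 0.08123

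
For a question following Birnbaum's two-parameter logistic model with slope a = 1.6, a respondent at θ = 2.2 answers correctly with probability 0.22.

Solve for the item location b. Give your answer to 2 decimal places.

P(θ) = 1 / (1 + exp(−a(θ − b)))
logit(0.22) = ln(0.22/0.78) = -1.2657
b = θ − logit/(a) = 2.2 − (-1.2657)/1.6000 = 2.9910

2.99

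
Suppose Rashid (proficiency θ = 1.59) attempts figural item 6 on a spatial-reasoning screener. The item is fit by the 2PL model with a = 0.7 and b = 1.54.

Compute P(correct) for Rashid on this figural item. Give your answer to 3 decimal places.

P(θ) = 1 / (1 + exp(−a(θ − b)))
Exponent: 0.7 × (1.59 − 1.54) = 0.0350
1/(1 + e^{-0.0350}) = 0.5087

0.509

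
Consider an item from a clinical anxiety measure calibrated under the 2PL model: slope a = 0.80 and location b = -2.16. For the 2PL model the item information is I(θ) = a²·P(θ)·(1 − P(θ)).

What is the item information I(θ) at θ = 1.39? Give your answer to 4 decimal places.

0.0334

P = 1/(1+e^{-2.8400}) = 0.9448
P(1−P) = 0.9448 × 0.0552 = 0.0522
I = a² × P(1−P) = 0.80² × 0.0522 = 0.03338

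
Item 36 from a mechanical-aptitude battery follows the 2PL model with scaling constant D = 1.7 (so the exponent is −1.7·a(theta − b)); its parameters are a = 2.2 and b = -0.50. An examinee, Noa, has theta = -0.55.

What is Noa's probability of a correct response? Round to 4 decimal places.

P(theta) = 1 / (1 + exp(−D·a(theta − b)))
Exponent: 1.7 × 2.2 × (-0.55 − (-0.50)) = -0.1870
1/(1 + e^{0.1870}) = 0.4534
P = 0.4534

0.4534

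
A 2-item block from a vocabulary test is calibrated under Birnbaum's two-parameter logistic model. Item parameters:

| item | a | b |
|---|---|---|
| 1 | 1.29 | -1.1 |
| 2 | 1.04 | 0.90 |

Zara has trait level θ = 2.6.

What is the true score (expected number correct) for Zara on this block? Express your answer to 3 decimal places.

P(θ) = 1 / (1 + exp(−a(θ − b)))
P_1 = 1/(1+e^{-4.7730}) = 0.9916
P_2 = 1/(1+e^{-1.7680}) = 0.8542
E[score] = 0.9916 + 0.8542 = 1.8458

1.846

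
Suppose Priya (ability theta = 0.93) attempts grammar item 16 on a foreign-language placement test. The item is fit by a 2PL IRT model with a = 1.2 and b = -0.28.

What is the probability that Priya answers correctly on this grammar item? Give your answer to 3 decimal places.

P(theta) = 1 / (1 + exp(−a(theta − b)))
Exponent: 1.2 × (0.93 − (-0.28)) = 1.4520
1/(1 + e^{-1.4520}) = 0.8103

0.810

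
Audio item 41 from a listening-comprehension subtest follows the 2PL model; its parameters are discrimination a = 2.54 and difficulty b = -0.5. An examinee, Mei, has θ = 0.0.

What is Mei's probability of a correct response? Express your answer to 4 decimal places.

P(θ) = 1 / (1 + exp(−a(θ − b)))
Exponent: 2.54 × (0.0 − (-0.5)) = 1.2700
1/(1 + e^{-1.2700}) = 0.7807

0.7807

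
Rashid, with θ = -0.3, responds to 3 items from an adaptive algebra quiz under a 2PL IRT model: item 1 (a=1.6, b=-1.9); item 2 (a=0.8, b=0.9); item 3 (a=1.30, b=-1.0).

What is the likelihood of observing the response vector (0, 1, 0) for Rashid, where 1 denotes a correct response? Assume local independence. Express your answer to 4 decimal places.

0.0057

P(θ) = 1 / (1 + exp(−a(θ − b)))
P_1 = 1/(1+e^{-2.5600}) = 0.9282
P_2 = 1/(1+e^{0.9600}) = 0.2769
P_3 = 1/(1+e^{-0.9100}) = 0.7130
L = (1−P_1) × P_2 × (1−P_3) = 0.0718 × 0.2769 × 0.2870 = 0.00570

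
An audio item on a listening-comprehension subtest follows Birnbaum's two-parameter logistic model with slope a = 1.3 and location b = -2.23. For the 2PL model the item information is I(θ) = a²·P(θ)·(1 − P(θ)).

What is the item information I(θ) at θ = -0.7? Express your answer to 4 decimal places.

P = 1/(1+e^{-1.9890}) = 0.8796
P(1−P) = 0.8796 × 0.1204 = 0.1059
I = a² × P(1−P) = 1.3² × 0.1059 = 0.17893

0.1789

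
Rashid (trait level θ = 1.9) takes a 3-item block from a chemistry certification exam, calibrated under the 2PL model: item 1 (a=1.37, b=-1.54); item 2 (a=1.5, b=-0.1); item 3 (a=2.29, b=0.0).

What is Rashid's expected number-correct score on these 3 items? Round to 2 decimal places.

P(θ) = 1 / (1 + exp(−a(θ − b)))
P_1 = 1/(1+e^{-4.7128}) = 0.9911
P_2 = 1/(1+e^{-3.0000}) = 0.9526
P_3 = 1/(1+e^{-4.3510}) = 0.9873
E[score] = 0.9911 + 0.9526 + 0.9873 = 2.9309

2.93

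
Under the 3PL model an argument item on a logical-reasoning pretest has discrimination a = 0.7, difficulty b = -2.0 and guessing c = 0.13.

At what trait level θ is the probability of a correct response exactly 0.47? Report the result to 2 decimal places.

P(θ) = c + (1 − c) · 1 / (1 + exp(−a(θ − b)))
Remove guessing floor: (0.47 − 0.13)/(1 − 0.13) = 0.3908
logit = ln(0.3908/0.6092) = -0.4439
θ = b + logit/(a) = -2.0 + (-0.4439)/0.7000 = -2.6342

-2.63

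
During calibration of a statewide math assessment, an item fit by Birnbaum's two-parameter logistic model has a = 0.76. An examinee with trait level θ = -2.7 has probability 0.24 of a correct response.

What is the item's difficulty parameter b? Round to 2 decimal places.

-1.18

P(θ) = 1 / (1 + exp(−a(θ − b)))
logit(0.24) = ln(0.24/0.76) = -1.1527
b = θ − logit/(a) = -2.7 − (-1.1527)/0.7600 = -1.1833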